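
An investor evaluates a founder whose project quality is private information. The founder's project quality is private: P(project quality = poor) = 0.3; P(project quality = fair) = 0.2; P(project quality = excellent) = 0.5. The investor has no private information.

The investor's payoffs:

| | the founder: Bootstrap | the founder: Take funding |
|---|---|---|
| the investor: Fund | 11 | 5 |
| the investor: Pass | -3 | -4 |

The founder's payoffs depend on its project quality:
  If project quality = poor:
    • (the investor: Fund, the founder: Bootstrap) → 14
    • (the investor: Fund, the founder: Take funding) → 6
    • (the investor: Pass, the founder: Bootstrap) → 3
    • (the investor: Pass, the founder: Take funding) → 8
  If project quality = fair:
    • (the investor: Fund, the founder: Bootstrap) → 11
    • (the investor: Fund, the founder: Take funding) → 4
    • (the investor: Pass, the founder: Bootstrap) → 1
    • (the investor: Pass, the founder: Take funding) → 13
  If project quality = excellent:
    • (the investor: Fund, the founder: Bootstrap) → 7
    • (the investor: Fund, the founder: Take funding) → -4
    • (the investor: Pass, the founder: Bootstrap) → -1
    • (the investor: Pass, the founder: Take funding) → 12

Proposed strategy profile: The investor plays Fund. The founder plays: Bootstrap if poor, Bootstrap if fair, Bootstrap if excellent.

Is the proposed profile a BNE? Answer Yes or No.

The investor plays Fund: E[Fund] = 0.3·(11) + 0.2·(11) + 0.5·(11) = 11; E[Pass] = -3. Best-responding. ✓
The founder (project quality poor), facing Fund: Bootstrap gives 14, Take funding gives 6. Proposed Bootstrap is best. ✓
The founder (project quality fair), facing Fund: Bootstrap gives 11, Take funding gives 4. Proposed Bootstrap is best. ✓
The founder (project quality excellent), facing Fund: Bootstrap gives 7, Take funding gives -4. Proposed Bootstrap is best. ✓

Yes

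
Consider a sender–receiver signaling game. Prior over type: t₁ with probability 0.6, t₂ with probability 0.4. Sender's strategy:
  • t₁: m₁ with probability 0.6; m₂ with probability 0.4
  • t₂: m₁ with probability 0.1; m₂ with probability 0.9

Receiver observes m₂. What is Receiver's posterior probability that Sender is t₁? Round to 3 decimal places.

0.400

P(m₂) = 0.6·0.4 + 0.4·0.9 = 0.6
P(t₁ | m₂) = (0.6·0.4) / 0.6 = 0.24 / 0.6 = 0.4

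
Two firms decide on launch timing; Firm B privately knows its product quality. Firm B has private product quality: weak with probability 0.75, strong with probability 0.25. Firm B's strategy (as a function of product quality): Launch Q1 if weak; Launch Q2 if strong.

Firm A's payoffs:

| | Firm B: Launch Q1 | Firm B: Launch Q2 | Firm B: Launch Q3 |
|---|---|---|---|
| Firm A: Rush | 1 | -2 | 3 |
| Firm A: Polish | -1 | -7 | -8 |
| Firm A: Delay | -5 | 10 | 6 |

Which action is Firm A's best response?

Rush

E[Rush] = 0.75·(1) + 0.25·(-2) = 0.25
E[Polish] = 0.75·(-1) + 0.25·(-7) = -2.5
E[Delay] = 0.75·(-5) + 0.25·(10) = -1.25
Best response: Rush (0.25 is the largest).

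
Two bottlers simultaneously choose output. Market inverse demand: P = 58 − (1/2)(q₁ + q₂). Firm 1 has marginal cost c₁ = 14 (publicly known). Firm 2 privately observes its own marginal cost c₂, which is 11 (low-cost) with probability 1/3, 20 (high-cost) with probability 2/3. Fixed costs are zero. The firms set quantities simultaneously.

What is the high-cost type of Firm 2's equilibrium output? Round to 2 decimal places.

22.33

Type-c best response for Firm 2: q₂(c) = (58 − c) − q₁/2.
Firm 1 maximizes expected profit; its first-order condition is 58 − q₁ − (1/2)E[q₂] − 14 = 0.
Substituting E[q₂] and solving: E[c₂] = 17, so q₁ = (58 − 2·14 + 17)/(3/2) = 31.3333.
q₂(high-cost) = (58 − 20 − (1/2)·31.3333) = 22.3333.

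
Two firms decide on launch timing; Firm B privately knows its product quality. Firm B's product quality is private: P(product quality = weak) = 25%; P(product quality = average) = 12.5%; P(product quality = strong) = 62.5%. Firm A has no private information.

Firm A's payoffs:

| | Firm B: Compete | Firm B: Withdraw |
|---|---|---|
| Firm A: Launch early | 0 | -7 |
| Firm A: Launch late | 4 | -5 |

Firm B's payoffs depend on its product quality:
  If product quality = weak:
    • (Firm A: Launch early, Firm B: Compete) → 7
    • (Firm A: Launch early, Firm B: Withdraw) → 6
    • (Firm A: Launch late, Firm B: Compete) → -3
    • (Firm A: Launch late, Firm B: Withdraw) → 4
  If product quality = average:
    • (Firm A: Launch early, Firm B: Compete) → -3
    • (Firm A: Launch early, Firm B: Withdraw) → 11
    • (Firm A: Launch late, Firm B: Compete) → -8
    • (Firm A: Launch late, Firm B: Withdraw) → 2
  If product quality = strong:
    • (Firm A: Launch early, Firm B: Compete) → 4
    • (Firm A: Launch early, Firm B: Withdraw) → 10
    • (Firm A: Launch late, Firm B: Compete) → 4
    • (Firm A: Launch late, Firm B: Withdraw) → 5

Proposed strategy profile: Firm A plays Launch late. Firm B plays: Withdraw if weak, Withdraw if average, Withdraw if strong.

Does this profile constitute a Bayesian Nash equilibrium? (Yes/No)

Yes

Firm A plays Launch late: E[Launch late] = 0.25·(-5) + 0.125·(-5) + 0.625·(-5) = -5; E[Launch early] = -7. Best-responding. ✓
Firm B (product quality weak), facing Launch late: Compete gives -3, Withdraw gives 4. Proposed Withdraw is best. ✓
Firm B (product quality average), facing Launch late: Compete gives -8, Withdraw gives 2. Proposed Withdraw is best. ✓
Firm B (product quality strong), facing Launch late: Compete gives 4, Withdraw gives 5. Proposed Withdraw is best. ✓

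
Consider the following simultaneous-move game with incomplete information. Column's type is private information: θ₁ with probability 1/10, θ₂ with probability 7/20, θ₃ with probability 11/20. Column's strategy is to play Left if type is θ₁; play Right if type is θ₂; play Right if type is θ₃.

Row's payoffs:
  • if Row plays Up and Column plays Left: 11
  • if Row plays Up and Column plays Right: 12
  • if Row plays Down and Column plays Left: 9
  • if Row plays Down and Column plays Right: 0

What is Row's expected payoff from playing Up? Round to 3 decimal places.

E[Up] = 1/10·11 + 7/20·12 + 11/20·12 = 11/10 + 21/5 + 33/5 = 119/10

11.900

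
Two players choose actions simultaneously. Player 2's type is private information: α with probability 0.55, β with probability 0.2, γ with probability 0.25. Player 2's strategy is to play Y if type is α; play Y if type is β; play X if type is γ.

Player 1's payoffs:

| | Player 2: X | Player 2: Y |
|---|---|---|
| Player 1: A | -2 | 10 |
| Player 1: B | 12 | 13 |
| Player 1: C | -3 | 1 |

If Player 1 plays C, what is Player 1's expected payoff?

0

Take the expectation over Player 2's type, weighting each type's action by its prior probability.
E[C] = 0.55·1 + 0.2·1 + 0.25·(-3) = 0.55 + 0.2 + (-0.75) = 0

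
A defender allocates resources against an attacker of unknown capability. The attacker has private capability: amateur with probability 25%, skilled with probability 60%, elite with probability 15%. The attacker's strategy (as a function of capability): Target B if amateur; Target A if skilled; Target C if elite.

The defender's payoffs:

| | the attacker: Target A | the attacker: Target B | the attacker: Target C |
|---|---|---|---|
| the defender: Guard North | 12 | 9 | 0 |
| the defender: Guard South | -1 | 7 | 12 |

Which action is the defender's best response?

E[Guard North] = 0.25·(9) + 0.6·(12) + 0.15·(0) = 9.45
E[Guard South] = 0.25·(7) + 0.6·(-1) + 0.15·(12) = 2.95
Best response: Guard North (9.45 is the largest).

Guard North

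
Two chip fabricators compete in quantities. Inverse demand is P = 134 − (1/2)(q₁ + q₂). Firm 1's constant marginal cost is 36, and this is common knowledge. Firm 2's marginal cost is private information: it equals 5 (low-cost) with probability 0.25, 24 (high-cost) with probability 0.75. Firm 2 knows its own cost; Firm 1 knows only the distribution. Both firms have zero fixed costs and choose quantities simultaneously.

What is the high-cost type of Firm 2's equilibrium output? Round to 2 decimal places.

Each type of Firm 2 best-responds to q₁; Firm 1 best-responds to the expected q₂ over Firm 2's types.
Firm 2 with cost c maximizes (134 − (1/2)(q₁+q₂) − c)·q₂, giving q₂(c) = (134 − c − (1/2)q₁).
E[c₂] = 0.25·5 + 0.75·24 = 19.25
Firm 1's FOC against E[q₂] yields q₁ = (134 − 2·36 + E[c₂])/(3/2) = (134 − 72 + 19.25)/(3/2) = 54.1667.
q₂(high-cost) = (134 − 24 − (1/2)·54.1667) = 82.9167.

82.92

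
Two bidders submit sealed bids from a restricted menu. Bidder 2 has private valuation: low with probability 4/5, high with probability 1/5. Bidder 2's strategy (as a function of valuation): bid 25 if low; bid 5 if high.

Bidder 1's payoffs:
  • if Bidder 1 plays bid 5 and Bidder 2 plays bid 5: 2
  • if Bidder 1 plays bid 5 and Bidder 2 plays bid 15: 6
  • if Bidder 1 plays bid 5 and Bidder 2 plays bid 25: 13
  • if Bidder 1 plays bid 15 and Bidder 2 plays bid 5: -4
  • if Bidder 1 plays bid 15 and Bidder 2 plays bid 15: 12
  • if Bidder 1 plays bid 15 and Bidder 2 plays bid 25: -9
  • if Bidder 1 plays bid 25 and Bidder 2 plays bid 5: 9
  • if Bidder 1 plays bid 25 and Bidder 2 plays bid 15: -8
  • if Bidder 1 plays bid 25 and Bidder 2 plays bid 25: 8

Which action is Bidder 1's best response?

E[bid 5] = 4/5·(13) + 1/5·(2) = 54/5
E[bid 15] = 4/5·(-9) + 1/5·(-4) = -8
E[bid 25] = 4/5·(8) + 1/5·(9) = 41/5
Best response: bid 5 (54/5 is the largest).

bid 5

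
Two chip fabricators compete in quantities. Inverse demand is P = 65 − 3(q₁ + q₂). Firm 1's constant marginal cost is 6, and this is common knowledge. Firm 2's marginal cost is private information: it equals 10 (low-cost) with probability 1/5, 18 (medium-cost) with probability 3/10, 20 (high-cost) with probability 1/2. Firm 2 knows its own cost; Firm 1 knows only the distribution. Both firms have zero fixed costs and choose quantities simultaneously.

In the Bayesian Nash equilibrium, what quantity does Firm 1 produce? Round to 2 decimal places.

7.82

Type-c best response for Firm 2: q₂(c) = (65 − c)/6 − q₁/2.
Firm 1 maximizes expected profit; its first-order condition is 65 − 6q₁ − 3E[q₂] − 6 = 0.
Substituting E[q₂] and solving: E[c₂] = 17.4, so q₁ = (65 − 2·6 + 17.4)/9 = 7.82222.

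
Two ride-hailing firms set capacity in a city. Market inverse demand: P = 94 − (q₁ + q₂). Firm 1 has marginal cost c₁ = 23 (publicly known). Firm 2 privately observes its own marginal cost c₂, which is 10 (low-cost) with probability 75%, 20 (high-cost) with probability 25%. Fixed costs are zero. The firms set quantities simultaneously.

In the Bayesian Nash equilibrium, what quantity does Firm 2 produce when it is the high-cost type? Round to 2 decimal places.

26.92

Each type of Firm 2 best-responds to q₁; Firm 1 best-responds to the expected q₂ over Firm 2's types.
Firm 2 with cost c maximizes (94 − (q₁+q₂) − c)·q₂, giving q₂(c) = (94 − c − q₁)/2.
E[c₂] = 0.75·10 + 0.25·20 = 12.5
Firm 1's FOC against E[q₂] yields q₁ = (94 − 2·23 + E[c₂])/3 = (94 − 46 + 12.5)/3 = 20.1667.
q₂(high-cost) = (94 − 20 − 20.1667)/2 = 26.9167.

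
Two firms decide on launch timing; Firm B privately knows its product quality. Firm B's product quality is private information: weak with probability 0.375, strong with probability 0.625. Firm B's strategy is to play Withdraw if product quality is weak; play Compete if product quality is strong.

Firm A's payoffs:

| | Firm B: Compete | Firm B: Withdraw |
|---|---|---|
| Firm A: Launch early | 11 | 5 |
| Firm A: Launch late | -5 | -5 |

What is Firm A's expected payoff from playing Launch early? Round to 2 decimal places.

8.75

Take the expectation over Firm B's product quality, weighting each type's action by its prior probability.
E[Launch early] = 0.375·5 + 0.625·11 = 1.875 + 6.875 = 8.75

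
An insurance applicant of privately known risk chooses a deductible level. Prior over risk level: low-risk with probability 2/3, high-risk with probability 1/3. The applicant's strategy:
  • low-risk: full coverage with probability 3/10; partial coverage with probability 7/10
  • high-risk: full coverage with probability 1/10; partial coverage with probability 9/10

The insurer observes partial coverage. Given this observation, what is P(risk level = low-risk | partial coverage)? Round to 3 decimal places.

P(partial coverage) = (2/3)·(7/10) + (1/3)·(9/10) = 23/30
P(low-risk | partial coverage) = ((2/3)·(7/10)) / (23/30) = (7/15) / (23/30) = 14/23

0.609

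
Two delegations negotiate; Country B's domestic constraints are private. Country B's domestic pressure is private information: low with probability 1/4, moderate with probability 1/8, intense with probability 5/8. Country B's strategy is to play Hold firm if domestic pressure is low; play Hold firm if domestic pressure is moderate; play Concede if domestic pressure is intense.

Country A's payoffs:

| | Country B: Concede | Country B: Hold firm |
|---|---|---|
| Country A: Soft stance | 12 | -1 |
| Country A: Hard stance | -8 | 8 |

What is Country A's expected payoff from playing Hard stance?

-2

Take the expectation over Country B's domestic pressure, weighting each type's action by its prior probability.
E[Hard stance] = 1/4·8 + 1/8·8 + 5/8·(-8) = 2 + 1 + (-5) = -2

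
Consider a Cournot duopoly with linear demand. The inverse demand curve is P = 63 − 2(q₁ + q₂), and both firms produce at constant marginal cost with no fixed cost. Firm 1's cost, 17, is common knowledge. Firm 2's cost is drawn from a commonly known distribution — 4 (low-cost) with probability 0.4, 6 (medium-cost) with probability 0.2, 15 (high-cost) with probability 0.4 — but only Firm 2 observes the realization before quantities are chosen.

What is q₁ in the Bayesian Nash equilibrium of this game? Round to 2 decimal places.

Type-c best response for Firm 2: q₂(c) = (63 − c)/4 − q₁/2.
Firm 1 maximizes expected profit; its first-order condition is 63 − 4q₁ − 2E[q₂] − 17 = 0.
Substituting E[q₂] and solving: E[c₂] = 8.8, so q₁ = (63 − 2·17 + 8.8)/6 = 6.3.

6.30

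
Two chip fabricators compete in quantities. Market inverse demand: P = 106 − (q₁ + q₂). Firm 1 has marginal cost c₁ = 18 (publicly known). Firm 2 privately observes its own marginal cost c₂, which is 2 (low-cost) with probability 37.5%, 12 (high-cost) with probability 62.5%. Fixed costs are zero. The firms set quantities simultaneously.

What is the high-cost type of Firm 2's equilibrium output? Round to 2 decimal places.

Type-c best response for Firm 2: q₂(c) = (106 − c)/2 − q₁/2.
Firm 1 maximizes expected profit; its first-order condition is 106 − 2q₁ − E[q₂] − 18 = 0.
Substituting E[q₂] and solving: E[c₂] = 8.25, so q₁ = (106 − 2·18 + 8.25)/3 = 26.0833.
q₂(high-cost) = (106 − 12 − 26.0833)/2 = 33.9583.

33.96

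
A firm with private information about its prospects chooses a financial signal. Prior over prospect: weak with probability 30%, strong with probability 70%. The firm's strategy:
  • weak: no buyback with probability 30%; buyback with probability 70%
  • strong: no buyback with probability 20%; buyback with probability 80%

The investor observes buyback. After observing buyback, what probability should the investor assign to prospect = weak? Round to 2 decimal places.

0.27

P(buyback) = 0.3·0.7 + 0.7·0.8 = 0.77
P(weak | buyback) = (0.3·0.7) / 0.77 = 0.21 / 0.77 = 0.272727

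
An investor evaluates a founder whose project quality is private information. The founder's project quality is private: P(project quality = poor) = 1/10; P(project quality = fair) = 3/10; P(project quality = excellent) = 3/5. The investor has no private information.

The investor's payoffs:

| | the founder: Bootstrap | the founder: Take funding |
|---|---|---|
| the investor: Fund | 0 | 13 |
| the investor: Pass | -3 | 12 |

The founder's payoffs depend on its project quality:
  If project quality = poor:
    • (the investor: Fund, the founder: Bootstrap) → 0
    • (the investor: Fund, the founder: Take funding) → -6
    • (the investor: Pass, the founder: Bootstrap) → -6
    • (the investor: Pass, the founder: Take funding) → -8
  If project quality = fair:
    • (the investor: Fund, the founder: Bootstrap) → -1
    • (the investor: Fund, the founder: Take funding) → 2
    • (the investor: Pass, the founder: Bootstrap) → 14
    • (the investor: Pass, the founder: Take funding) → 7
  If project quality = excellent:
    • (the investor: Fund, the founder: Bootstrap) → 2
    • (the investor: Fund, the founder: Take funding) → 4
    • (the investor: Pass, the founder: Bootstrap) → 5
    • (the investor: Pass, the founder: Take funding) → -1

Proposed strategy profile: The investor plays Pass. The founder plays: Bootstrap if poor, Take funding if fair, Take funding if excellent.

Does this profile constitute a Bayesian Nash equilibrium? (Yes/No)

No

A profile is a BNE iff every type of every player is best-responding given beliefs about the other side.
The investor plays Pass: E[Pass] = 1/10·(-3) + 3/10·(12) + 3/5·(12) = 21/2; E[Fund] = 117/10. Not best-responding. ✗
The founder (project quality poor), facing Pass: Bootstrap gives -6, Take funding gives -8. Proposed Bootstrap is best. ✓
The founder (project quality fair), facing Pass: Bootstrap gives 14, Take funding gives 7. Proposed Take funding is not best — profitable deviation exists. ✗
The founder (project quality excellent), facing Pass: Bootstrap gives 5, Take funding gives -1. Proposed Take funding is not best — profitable deviation exists. ✗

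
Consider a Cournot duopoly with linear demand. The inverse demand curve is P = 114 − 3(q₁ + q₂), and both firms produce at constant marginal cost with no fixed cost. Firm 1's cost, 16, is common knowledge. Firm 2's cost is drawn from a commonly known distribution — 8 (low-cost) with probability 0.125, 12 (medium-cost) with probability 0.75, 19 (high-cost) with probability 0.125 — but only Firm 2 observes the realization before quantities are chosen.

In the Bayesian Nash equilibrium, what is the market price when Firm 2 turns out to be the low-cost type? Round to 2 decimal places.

45.27

Firm 2 with cost c maximizes (114 − 3(q₁+q₂) − c)·q₂, giving q₂(c) = (114 − c − 3q₁)/6.
E[c₂] = 0.125·8 + 0.75·12 + 0.125·19 = 12.375
Firm 1's FOC against E[q₂] yields q₁ = (114 − 2·16 + E[c₂])/9 = (114 − 32 + 12.375)/9 = 10.4861.
q₂(low-cost) = 12.4236, so P = 114 − 3·(10.4861 + 12.4236) = 45.2708.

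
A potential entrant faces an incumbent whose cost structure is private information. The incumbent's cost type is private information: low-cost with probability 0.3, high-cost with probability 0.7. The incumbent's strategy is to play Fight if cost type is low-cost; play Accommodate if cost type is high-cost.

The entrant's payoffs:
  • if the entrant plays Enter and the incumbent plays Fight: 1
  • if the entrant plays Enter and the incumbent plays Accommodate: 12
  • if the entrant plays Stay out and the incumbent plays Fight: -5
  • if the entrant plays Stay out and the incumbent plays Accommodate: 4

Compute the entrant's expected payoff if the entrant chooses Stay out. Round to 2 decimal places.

1.30

Take the expectation over the incumbent's cost type, weighting each type's action by its prior probability.
E[Stay out] = 0.3·(-5) + 0.7·4 = (-1.5) + 2.8 = 1.3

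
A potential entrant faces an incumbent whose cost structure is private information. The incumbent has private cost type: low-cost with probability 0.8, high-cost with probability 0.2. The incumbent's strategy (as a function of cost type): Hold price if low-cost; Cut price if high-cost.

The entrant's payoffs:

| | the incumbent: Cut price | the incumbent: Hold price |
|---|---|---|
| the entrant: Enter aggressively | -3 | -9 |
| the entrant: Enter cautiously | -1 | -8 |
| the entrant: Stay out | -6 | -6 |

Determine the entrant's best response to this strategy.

E[Enter aggressively] = 0.8·(-9) + 0.2·(-3) = -7.8
E[Enter cautiously] = 0.8·(-8) + 0.2·(-1) = -6.6
E[Stay out] = 0.8·(-6) + 0.2·(-6) = -6
Best response: Stay out (-6 is the largest).

Stay out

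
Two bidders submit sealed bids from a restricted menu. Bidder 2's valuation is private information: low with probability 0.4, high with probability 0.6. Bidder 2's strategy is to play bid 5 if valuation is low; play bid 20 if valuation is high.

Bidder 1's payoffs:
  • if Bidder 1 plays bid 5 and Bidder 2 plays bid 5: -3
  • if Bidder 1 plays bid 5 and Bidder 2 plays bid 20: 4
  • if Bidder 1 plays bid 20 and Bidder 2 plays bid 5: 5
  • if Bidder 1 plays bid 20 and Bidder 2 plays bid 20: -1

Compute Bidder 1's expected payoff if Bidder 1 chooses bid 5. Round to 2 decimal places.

Take the expectation over Bidder 2's valuation, weighting each type's action by its prior probability.
E[bid 5] = 0.4·(-3) + 0.6·4 = (-1.2) + 2.4 = 1.2

1.20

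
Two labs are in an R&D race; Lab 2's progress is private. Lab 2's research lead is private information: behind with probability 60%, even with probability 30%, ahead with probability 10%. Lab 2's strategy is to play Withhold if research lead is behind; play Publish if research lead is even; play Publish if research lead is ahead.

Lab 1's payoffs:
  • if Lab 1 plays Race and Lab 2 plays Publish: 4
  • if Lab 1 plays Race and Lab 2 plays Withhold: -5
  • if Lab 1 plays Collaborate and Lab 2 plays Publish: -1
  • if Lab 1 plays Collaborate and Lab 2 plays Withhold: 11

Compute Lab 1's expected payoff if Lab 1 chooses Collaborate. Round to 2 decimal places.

6.20

Take the expectation over Lab 2's research lead, weighting each type's action by its prior probability.
E[Collaborate] = 0.6·11 + 0.3·(-1) + 0.1·(-1) = 6.6 + (-0.3) + (-0.1) = 6.2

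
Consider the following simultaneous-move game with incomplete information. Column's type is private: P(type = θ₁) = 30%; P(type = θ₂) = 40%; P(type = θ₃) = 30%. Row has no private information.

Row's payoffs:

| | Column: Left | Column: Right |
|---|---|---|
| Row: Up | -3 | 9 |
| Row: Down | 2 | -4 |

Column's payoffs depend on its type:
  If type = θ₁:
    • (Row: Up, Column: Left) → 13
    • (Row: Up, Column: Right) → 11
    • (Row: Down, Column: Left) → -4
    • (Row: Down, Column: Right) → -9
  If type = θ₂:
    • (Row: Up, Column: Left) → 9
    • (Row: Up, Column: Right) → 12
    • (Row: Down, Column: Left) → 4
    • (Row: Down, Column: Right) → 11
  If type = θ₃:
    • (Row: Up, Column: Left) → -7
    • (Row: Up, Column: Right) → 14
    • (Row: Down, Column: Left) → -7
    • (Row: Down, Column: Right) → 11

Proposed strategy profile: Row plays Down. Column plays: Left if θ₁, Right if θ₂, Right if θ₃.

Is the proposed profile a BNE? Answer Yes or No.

Row plays Down: E[Down] = 0.3·(2) + 0.4·(-4) + 0.3·(-4) = -2.2; E[Up] = 5.4. Not best-responding. ✗
Column (type θ₁), facing Down: Left gives -4, Right gives -9. Proposed Left is best. ✓
Column (type θ₂), facing Down: Left gives 4, Right gives 11. Proposed Right is best. ✓
Column (type θ₃), facing Down: Left gives -7, Right gives 11. Proposed Right is best. ✓

No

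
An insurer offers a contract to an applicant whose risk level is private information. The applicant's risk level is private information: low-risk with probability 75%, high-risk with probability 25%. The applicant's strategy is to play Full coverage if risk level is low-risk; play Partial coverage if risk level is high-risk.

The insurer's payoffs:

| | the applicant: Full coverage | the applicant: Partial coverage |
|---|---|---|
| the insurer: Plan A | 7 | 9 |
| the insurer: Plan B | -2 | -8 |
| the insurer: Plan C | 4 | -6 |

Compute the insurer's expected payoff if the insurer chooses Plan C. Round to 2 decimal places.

1.50

Take the expectation over the applicant's risk level, weighting each type's action by its prior probability.
E[Plan C] = 0.75·4 + 0.25·(-6) = 3 + (-1.5) = 1.5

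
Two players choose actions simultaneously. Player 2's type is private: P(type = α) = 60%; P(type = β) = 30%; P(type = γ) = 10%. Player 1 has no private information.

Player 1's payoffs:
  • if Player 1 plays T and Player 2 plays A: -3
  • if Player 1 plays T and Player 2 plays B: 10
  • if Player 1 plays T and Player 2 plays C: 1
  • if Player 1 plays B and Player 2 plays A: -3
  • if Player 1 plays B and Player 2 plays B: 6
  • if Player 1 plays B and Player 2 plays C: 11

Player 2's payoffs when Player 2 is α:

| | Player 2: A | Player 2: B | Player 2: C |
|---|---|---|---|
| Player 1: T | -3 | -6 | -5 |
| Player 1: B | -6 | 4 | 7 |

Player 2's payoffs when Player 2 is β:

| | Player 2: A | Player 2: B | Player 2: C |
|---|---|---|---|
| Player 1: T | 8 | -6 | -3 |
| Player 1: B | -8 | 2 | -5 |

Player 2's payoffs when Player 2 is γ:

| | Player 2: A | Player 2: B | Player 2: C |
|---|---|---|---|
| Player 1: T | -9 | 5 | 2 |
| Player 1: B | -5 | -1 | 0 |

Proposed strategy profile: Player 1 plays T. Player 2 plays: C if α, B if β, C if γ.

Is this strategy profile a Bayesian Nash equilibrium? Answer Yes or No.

No

Player 1 plays T: E[T] = 0.6·(1) + 0.3·(10) + 0.1·(1) = 3.7; E[B] = 9.5. Not best-responding. ✗
Player 2 (type α), facing T: A gives -3, B gives -6, C gives -5. Proposed C is not best — profitable deviation exists. ✗
Player 2 (type β), facing T: A gives 8, B gives -6, C gives -3. Proposed B is not best — profitable deviation exists. ✗
Player 2 (type γ), facing T: A gives -9, B gives 5, C gives 2. Proposed C is not best — profitable deviation exists. ✗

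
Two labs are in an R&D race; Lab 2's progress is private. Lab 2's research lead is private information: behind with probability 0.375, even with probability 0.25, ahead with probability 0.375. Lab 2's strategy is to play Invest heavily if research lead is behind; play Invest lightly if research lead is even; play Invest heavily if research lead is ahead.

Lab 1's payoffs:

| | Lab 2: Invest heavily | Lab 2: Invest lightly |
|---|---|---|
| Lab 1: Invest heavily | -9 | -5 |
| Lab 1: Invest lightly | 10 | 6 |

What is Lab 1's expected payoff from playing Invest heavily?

Take the expectation over Lab 2's research lead, weighting each type's action by its prior probability.
E[Invest heavily] = 0.375·(-9) + 0.25·(-5) + 0.375·(-9) = (-3.375) + (-1.25) + (-3.375) = -8

-8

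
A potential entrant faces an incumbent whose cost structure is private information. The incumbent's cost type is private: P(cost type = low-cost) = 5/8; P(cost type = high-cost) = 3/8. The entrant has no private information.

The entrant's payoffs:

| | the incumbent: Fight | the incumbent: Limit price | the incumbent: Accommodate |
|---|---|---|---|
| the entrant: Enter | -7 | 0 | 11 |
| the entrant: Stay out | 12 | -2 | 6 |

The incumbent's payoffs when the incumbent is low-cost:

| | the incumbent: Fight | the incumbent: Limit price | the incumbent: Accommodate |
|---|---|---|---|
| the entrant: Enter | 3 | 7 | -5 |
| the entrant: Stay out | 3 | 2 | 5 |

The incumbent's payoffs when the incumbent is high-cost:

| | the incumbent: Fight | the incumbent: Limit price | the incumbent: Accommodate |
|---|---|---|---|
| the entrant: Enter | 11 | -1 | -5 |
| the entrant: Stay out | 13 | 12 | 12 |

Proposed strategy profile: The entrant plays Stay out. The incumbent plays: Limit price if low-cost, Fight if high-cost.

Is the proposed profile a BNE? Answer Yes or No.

No

A profile is a BNE iff every type of every player is best-responding given beliefs about the other side.
The entrant plays Stay out: E[Stay out] = 5/8·(-2) + 3/8·(12) = 13/4; E[Enter] = -21/8. Best-responding. ✓
The incumbent (cost type low-cost), facing Stay out: Fight gives 3, Limit price gives 2, Accommodate gives 5. Proposed Limit price is not best — profitable deviation exists. ✗
The incumbent (cost type high-cost), facing Stay out: Fight gives 13, Limit price gives 12, Accommodate gives 12. Proposed Fight is best. ✓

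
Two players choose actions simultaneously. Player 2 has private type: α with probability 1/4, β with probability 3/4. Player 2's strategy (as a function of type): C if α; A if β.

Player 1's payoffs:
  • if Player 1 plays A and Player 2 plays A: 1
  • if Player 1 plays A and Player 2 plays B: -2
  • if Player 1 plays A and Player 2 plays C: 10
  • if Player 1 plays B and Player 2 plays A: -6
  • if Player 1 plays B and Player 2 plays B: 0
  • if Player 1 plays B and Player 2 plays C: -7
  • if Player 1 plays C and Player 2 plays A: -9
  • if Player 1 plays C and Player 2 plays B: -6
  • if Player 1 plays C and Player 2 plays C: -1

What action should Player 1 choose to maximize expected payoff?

A

E[A] = 1/4·(10) + 3/4·(1) = 13/4
E[B] = 1/4·(-7) + 3/4·(-6) = -25/4
E[C] = 1/4·(-1) + 3/4·(-9) = -7
Best response: A (13/4 is the largest).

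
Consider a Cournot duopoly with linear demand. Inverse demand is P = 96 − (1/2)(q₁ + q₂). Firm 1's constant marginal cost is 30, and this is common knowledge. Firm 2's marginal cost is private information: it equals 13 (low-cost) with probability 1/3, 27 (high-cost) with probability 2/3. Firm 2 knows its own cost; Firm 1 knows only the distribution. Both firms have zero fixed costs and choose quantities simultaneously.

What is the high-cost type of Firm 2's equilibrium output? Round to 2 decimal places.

49.56

Each type of Firm 2 best-responds to q₁; Firm 1 best-responds to the expected q₂ over Firm 2's types.
Firm 2 with cost c maximizes (96 − (1/2)(q₁+q₂) − c)·q₂, giving q₂(c) = (96 − c − (1/2)q₁).
E[c₂] = 1/3·13 + 2/3·27 = 22.3333
Firm 1's FOC against E[q₂] yields q₁ = (96 − 2·30 + E[c₂])/(3/2) = (96 − 60 + 22.3333)/(3/2) = 38.8889.
q₂(high-cost) = (96 − 27 − (1/2)·38.8889) = 49.5556.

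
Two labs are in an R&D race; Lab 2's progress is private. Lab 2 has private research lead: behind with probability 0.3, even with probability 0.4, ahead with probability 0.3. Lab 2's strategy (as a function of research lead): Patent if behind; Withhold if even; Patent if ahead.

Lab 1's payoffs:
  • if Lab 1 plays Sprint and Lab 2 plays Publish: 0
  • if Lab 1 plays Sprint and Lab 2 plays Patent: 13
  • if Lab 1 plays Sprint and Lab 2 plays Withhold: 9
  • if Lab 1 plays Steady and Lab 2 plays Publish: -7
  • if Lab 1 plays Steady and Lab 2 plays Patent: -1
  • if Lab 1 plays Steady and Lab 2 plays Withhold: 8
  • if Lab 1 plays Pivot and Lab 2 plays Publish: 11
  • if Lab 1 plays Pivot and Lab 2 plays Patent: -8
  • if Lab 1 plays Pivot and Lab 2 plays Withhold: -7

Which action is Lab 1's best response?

Sprint

E[Sprint] = 0.3·(13) + 0.4·(9) + 0.3·(13) = 11.4
E[Steady] = 0.3·(-1) + 0.4·(8) + 0.3·(-1) = 2.6
E[Pivot] = 0.3·(-8) + 0.4·(-7) + 0.3·(-8) = -7.6
Best response: Sprint (11.4 is the largest).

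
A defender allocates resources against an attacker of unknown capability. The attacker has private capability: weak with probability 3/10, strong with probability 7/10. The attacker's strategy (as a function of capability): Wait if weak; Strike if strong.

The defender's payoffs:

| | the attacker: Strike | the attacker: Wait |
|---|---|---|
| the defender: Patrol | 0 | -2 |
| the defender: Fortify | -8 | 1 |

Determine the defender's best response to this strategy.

Compute the defender's expected payoff for each action, taking the expectation over the attacker's type.
E[Patrol] = 3/10·(-2) + 7/10·(0) = -3/5
E[Fortify] = 3/10·(1) + 7/10·(-8) = -53/10
Best response: Patrol (-3/5 is the largest).

Patrol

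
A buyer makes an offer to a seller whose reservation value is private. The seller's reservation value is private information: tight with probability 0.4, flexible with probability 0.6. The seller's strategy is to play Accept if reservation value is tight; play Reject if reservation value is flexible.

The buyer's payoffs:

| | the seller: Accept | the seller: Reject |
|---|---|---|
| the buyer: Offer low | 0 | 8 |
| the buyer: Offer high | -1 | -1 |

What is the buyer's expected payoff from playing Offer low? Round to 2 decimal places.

Take the expectation over the seller's reservation value, weighting each type's action by its prior probability.
E[Offer low] = 0.4·0 + 0.6·8 = 0 + 4.8 = 4.8

4.80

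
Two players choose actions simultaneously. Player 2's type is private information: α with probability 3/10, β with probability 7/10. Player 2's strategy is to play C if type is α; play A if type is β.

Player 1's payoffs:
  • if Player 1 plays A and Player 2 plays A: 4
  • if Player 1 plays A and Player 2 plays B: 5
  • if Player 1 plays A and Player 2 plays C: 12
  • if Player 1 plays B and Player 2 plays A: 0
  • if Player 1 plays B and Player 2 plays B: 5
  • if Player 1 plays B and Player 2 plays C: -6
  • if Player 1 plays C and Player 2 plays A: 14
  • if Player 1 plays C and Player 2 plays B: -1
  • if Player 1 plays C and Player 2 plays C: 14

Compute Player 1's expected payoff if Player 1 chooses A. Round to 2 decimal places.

6.40

E[A] = 3/10·12 + 7/10·4 = 18/5 + 14/5 = 32/5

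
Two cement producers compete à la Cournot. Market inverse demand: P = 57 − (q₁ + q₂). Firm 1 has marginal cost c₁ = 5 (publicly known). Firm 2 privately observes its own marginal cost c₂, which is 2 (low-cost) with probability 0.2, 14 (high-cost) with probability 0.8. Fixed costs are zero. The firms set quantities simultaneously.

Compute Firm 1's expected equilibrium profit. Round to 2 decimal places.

381.55

Type-c best response for Firm 2: q₂(c) = (57 − c)/2 − q₁/2.
Firm 1 maximizes expected profit; its first-order condition is 57 − 2q₁ − E[q₂] − 5 = 0.
Substituting E[q₂] and solving: E[c₂] = 11.6, so q₁ = (57 − 2·5 + 11.6)/3 = 19.5333.
E[P] = 57 − (q₁ + E[q₂]) = 24.5333; Firm 1's expected profit = (E[P] − 5)·q₁ = (24.5333 − 5)·19.5333 = 381.551.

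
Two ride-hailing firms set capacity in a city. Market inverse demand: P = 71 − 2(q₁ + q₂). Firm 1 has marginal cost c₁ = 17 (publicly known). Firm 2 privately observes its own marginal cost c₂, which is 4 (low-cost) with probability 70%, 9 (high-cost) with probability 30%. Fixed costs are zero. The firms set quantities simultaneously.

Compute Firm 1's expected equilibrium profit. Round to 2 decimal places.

100.35

Type-c best response for Firm 2: q₂(c) = (71 − c)/4 − q₁/2.
Firm 1 maximizes expected profit; its first-order condition is 71 − 4q₁ − 2E[q₂] − 17 = 0.
Substituting E[q₂] and solving: E[c₂] = 5.5, so q₁ = (71 − 2·17 + 5.5)/6 = 7.08333.
E[P] = 71 − 2·(q₁ + E[q₂]) = 31.1667; Firm 1's expected profit = (E[P] − 17)·q₁ = (31.1667 − 17)·7.08333 = 100.347.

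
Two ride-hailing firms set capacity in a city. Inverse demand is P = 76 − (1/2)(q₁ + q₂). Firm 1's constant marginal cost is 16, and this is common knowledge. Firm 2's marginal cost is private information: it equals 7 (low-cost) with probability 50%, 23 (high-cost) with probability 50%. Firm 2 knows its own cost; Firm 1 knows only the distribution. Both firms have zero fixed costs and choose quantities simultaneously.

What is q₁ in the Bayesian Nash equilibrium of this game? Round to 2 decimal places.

Type-c best response for Firm 2: q₂(c) = (76 − c) − q₁/2.
Firm 1 maximizes expected profit; its first-order condition is 76 − q₁ − (1/2)E[q₂] − 16 = 0.
Substituting E[q₂] and solving: E[c₂] = 15, so q₁ = (76 − 2·16 + 15)/(3/2) = 39.3333.

39.33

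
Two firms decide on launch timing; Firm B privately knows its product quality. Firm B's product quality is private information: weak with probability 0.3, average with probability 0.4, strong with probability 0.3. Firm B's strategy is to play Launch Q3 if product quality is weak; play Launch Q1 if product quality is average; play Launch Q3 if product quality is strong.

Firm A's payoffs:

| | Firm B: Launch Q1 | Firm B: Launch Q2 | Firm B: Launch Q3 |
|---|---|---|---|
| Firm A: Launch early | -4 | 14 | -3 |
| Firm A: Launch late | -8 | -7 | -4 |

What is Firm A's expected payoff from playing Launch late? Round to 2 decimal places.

-5.60

Take the expectation over Firm B's product quality, weighting each type's action by its prior probability.
E[Launch late] = 0.3·(-4) + 0.4·(-8) + 0.3·(-4) = (-1.2) + (-3.2) + (-1.2) = -5.6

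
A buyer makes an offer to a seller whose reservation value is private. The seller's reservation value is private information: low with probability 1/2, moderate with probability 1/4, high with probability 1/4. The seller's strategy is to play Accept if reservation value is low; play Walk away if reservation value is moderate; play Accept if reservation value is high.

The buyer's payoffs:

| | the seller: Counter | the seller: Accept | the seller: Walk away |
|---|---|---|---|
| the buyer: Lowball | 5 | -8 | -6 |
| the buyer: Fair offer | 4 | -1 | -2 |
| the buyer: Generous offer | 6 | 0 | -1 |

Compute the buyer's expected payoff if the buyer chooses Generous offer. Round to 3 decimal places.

-0.250

Take the expectation over the seller's reservation value, weighting each type's action by its prior probability.
E[Generous offer] = 1/2·0 + 1/4·(-1) + 1/4·0 = 0 + (-1/4) + 0 = -1/4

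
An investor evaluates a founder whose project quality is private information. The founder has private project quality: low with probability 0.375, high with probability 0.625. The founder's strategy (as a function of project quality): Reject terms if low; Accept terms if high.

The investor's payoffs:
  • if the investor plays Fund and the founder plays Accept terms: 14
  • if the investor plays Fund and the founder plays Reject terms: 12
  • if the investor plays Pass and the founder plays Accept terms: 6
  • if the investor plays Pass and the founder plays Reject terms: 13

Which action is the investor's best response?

E[Fund] = 0.375·(12) + 0.625·(14) = 13.25
E[Pass] = 0.375·(13) + 0.625·(6) = 8.625
Best response: Fund (13.25 is the largest).

Fund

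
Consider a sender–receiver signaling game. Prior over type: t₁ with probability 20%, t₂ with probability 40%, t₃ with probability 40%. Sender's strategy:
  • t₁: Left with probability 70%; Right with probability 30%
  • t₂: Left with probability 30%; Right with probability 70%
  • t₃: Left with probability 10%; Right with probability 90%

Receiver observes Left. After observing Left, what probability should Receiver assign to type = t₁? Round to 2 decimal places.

Apply Bayes' rule using the sender's strategy as the likelihood.
P(Left) = 0.2·0.7 + 0.4·0.3 + 0.4·0.1 = 0.3
P(t₁ | Left) = (0.2·0.7) / 0.3 = 0.14 / 0.3 = 0.466667

0.47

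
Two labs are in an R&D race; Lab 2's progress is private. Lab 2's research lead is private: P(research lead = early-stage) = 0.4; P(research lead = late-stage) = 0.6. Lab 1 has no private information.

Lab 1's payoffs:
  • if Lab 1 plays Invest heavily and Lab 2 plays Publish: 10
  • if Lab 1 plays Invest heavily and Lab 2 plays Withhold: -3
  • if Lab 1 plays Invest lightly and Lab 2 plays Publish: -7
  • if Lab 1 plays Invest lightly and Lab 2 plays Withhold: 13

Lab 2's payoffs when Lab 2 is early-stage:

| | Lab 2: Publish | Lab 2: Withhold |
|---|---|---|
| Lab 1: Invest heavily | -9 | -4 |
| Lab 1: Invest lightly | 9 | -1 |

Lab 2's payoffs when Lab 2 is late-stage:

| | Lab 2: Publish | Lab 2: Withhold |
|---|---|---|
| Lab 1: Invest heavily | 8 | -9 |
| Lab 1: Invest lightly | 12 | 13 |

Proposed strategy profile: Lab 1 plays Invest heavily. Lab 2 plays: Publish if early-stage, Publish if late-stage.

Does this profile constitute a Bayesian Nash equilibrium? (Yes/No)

No

Lab 1 plays Invest heavily: E[Invest heavily] = 0.4·(10) + 0.6·(10) = 10; E[Invest lightly] = -7. Best-responding. ✓
Lab 2 (research lead early-stage), facing Invest heavily: Publish gives -9, Withhold gives -4. Proposed Publish is not best — profitable deviation exists. ✗
Lab 2 (research lead late-stage), facing Invest heavily: Publish gives 8, Withhold gives -9. Proposed Publish is best. ✓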